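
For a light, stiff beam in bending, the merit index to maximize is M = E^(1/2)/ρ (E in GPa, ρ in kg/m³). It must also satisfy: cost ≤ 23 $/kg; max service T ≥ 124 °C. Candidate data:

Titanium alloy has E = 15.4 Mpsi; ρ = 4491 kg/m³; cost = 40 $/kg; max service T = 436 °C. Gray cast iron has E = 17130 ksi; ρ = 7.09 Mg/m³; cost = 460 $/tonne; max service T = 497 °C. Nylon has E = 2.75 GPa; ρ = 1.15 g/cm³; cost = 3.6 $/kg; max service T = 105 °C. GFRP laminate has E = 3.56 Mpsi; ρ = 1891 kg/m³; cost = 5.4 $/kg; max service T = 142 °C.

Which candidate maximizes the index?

GFRP laminate

Screen on constraints: cost ≤ 23 $/kg; max service T ≥ 124 °C. Survivors: gray cast iron, GFRP laminate.
Convert each candidate to consistent units, then evaluate M:
  gray cast iron: E = 118.1 GPa, ρ = 7090 kg/m³
  GFRP laminate: E = 24.55 GPa, ρ = 1891 kg/m³
  GFRP laminate: M = 2.62×10⁻³
  gray cast iron: M = 1.53×10⁻³
The maximum is for GFRP laminate.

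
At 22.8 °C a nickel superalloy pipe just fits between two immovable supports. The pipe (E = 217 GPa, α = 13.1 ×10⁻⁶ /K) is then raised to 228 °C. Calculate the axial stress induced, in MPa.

583 MPa

ΔT = 205.2 K. Constrained thermal stress σ = E·α·ΔT = 217.0×10³ MPa × 13.1×10⁻⁶ × 205.2 = 583 MPa (compressive).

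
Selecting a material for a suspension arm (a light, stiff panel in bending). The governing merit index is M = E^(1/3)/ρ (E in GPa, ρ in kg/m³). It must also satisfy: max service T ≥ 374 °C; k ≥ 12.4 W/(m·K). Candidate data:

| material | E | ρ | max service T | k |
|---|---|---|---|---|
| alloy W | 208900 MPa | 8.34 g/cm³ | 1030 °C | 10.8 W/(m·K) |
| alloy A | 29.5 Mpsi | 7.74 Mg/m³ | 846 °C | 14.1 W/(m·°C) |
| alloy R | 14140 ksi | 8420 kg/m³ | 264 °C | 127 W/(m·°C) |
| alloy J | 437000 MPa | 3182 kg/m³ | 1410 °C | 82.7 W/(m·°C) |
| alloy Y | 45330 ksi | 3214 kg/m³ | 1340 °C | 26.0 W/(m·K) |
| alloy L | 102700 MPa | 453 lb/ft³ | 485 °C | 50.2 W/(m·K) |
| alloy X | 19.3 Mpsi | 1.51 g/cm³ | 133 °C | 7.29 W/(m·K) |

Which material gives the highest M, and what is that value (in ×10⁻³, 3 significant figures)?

alloy J, M = 2.38×10⁻³

Screen on constraints: max service T ≥ 374 °C; k ≥ 12.4 W/(m·K). Survivors: alloy A, alloy J, alloy Y, alloy L.
Normalizing units and computing the index:
  alloy A: E = 203.4 GPa, ρ = 7740 kg/m³
  alloy J: E = 437.0 GPa, ρ = 3182 kg/m³
  alloy Y: E = 312.5 GPa, ρ = 3214 kg/m³
  alloy L: E = 102.7 GPa, ρ = 7256 kg/m³
  alloy J: M = 2.38×10⁻³
  alloy Y: M = 2.11×10⁻³
  alloy A: M = 0.760×10⁻³
  alloy L: M = 0.645×10⁻³
Highest index: alloy J.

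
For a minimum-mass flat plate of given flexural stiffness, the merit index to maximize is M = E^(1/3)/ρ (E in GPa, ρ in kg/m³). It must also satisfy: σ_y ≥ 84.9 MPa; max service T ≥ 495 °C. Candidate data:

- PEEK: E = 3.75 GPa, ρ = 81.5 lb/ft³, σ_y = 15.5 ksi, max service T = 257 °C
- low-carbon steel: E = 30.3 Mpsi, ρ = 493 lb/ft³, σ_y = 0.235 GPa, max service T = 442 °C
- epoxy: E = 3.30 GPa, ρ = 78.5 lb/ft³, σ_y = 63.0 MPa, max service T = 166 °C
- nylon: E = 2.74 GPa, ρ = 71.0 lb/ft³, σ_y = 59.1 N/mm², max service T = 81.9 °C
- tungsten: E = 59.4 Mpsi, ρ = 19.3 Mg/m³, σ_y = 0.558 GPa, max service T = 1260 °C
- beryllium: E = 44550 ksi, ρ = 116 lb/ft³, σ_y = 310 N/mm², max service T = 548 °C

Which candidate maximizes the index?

Screen on constraints: σ_y ≥ 84.9 MPa; max service T ≥ 495 °C. Survivors: tungsten, beryllium.
Putting every candidate on a common basis:
  tungsten: E = 409.5 GPa, ρ = 19300 kg/m³
  beryllium: E = 307.2 GPa, ρ = 1858 kg/m³
  beryllium: M = 3.63×10⁻³
  tungsten: M = 0.385×10⁻³
Beryllium has the largest M.

beryllium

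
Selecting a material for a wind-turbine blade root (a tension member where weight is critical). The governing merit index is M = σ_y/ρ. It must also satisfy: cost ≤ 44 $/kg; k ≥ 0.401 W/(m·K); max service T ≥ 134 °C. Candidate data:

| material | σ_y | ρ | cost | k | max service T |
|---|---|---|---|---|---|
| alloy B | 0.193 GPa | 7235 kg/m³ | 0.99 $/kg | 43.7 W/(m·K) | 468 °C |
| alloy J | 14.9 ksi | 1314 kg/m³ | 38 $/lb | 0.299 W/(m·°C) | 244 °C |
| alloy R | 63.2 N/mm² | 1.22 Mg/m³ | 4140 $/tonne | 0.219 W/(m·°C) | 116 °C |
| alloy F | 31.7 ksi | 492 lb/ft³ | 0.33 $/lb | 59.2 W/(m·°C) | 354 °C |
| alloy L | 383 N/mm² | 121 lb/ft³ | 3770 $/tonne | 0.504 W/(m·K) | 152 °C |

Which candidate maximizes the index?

Screen on constraints: cost ≤ 44 $/kg; k ≥ 0.401 W/(m·K); max service T ≥ 134 °C. Survivors: alloy B, alloy F, alloy L.
After converting to SI:
  alloy B: σ_y = 193.0 MPa, ρ = 7235 kg/m³
  alloy F: σ_y = 218.6 MPa, ρ = 7881 kg/m³
  alloy L: σ_y = 383.0 MPa, ρ = 1938 kg/m³
  alloy L: M = 198 kN·m/kg
  alloy F: M = 27.7 kN·m/kg
  alloy B: M = 26.7 kN·m/kg
Alloy L has the largest M.

alloy L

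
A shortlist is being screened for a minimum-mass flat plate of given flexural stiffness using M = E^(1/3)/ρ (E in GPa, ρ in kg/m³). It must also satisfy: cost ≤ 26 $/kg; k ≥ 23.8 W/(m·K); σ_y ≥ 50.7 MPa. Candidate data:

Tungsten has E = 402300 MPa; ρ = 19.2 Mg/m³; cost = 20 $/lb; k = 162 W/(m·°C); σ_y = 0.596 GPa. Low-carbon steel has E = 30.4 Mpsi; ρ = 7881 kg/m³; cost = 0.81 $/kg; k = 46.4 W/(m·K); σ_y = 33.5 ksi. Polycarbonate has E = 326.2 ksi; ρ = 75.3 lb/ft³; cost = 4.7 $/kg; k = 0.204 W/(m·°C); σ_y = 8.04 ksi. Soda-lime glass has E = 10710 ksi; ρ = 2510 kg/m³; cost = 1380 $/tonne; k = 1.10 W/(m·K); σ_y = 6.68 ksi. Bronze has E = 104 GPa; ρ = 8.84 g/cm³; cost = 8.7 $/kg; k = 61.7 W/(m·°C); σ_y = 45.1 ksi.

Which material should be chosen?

Screen on constraints: cost ≤ 26 $/kg; k ≥ 23.8 W/(m·K); σ_y ≥ 50.7 MPa. Survivors: low-carbon steel, bronze.
In SI units:
  low-carbon steel: E = 209.6 GPa, ρ = 7881 kg/m³
  bronze: E = 104.0 GPa, ρ = 8840 kg/m³
  low-carbon steel: M = 0.754×10⁻³
  bronze: M = 0.532×10⁻³
Low-carbon steel has the largest M.

low-carbon steel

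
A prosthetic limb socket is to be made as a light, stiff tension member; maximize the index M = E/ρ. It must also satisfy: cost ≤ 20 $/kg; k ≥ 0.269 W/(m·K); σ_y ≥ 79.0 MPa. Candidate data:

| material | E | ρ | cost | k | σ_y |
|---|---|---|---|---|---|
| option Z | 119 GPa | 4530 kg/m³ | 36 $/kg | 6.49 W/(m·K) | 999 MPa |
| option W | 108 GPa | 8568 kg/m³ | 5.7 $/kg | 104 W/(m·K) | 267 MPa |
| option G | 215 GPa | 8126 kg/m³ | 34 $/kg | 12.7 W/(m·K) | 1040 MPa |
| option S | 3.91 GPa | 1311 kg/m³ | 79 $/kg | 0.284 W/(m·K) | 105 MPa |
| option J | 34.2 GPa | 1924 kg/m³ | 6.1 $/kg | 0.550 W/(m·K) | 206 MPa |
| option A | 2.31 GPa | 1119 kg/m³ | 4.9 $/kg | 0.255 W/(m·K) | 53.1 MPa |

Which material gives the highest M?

Screen on constraints: cost ≤ 20 $/kg; k ≥ 0.269 W/(m·K); σ_y ≥ 79.0 MPa. Survivors: option W, option J.
Computing M directly (units already consistent):
  option J: M = 17.8 MN·m/kg
  option W: M = 12.6 MN·m/kg
Highest index: option J.

option J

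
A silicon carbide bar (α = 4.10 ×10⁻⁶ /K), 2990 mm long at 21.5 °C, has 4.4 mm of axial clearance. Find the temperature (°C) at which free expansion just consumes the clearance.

α·L₀·ΔT = 4.4 mm ⇒ ΔT = 4.4 / (4.10×10⁻⁶ × 2990.0) = 358.9 K.
T = 21.5 + 358.9 = 380.4 °C.

380 °C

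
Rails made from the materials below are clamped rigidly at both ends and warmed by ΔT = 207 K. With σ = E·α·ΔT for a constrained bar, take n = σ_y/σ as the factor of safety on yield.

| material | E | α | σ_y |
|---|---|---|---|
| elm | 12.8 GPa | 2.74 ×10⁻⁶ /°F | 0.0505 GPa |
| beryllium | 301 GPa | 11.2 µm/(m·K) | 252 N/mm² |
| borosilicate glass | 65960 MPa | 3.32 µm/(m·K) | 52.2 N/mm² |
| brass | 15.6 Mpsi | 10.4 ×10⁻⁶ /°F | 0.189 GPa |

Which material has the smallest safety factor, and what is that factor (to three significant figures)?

beryllium, n = 0.361

Converting E to GPa, α to ×10⁻⁶/K, σ_y to MPa, then σ and n for each:
  elm: E = 12.80, α = 4.93, σ_y = 50.50 → σ = 13.1 MPa, n = 3.86
  beryllium: E = 301.0, α = 11.2, σ_y = 252.0 → σ = 698 MPa, n = 0.361
  borosilicate glass: E = 65.96, α = 3.32, σ_y = 52.20 → σ = 45.3 MPa, n = 1.15
  brass: E = 107.6, α = 18.7, σ_y = 189.0 → σ = 417 MPa, n = 0.453
Beryllium has the lowest safety factor, n = 0.361.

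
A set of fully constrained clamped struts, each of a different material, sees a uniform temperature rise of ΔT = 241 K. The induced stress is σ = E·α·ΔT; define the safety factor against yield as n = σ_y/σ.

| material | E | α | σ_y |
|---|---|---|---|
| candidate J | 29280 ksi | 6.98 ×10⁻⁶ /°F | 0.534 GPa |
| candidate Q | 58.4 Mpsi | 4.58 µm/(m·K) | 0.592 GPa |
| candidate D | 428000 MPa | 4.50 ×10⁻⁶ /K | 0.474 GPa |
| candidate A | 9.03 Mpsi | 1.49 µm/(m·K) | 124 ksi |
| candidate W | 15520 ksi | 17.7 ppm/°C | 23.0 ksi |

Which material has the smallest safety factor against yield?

Converting E to GPa, α to ×10⁻⁶/K, σ_y to MPa, then σ and n for each:
  candidate J: E = 201.9, α = 12.6, σ_y = 534.0 → σ = 611 MPa, n = 0.874
  candidate Q: E = 402.7, α = 4.58, σ_y = 592.0 → σ = 444 MPa, n = 1.33
  candidate D: E = 428.0, α = 4.50, σ_y = 474.0 → σ = 464 MPa, n = 1.02
  candidate A: E = 62.26, α = 1.49, σ_y = 855.0 → σ = 22.4 MPa, n = 38.2
  candidate W: E = 107.0, α = 17.7, σ_y = 158.6 → σ = 456 MPa, n = 0.347
Smallest n: candidate W with n = 0.347.

candidate W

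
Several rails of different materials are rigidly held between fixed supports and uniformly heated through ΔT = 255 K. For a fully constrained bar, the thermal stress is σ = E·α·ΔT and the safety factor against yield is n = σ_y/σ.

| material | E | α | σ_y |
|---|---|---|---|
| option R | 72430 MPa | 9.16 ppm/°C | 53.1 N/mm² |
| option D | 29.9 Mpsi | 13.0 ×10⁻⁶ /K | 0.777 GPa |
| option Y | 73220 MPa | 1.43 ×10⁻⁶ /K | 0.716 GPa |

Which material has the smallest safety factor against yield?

option R

In consistent units (E in GPa, α in ×10⁻⁶/K, σ_y in MPa):
  option R: E = 72.43, α = 9.16, σ_y = 53.10 → σ = 169 MPa, n = 0.314
  option D: E = 206.2, α = 13.0, σ_y = 777.0 → σ = 683 MPa, n = 1.14
  option Y: E = 73.22, α = 1.43, σ_y = 716.0 → σ = 26.7 MPa, n = 26.8
Smallest n: option R with n = 0.314.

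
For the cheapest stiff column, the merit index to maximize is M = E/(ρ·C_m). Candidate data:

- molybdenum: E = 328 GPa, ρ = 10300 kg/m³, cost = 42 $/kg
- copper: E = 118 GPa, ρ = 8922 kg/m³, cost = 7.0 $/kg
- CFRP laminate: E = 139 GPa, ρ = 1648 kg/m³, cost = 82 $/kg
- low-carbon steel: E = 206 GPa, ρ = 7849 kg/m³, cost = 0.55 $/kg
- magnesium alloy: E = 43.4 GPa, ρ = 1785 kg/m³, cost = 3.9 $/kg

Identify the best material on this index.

Computing M directly (units already consistent):
  low-carbon steel: M = 47.7 MN·m per $
  magnesium alloy: M = 6.23 MN·m per $
  copper: M = 1.89 MN·m per $
  CFRP laminate: M = 1.03 MN·m per $
  molybdenum: M = 0.758 MN·m per $
Low-carbon steel ranks first.

low-carbon steel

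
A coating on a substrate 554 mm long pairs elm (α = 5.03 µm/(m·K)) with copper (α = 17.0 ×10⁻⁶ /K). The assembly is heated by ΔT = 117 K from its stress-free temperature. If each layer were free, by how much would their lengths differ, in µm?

776 µm

Δα = |5.03 − 17.0|×10⁻⁶/K = 12.0×10⁻⁶/K.
ΔL_mismatch = Δα·L·ΔT = 12.0×10⁻⁶ × 554.0 mm × 117.0 K = 776 µm.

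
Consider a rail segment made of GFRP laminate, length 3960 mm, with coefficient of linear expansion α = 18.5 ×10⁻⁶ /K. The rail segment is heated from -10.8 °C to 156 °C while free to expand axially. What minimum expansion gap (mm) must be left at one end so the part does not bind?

12.2 mm

ΔT = 156 − (-10.8) = 166.8 K.
ΔL = α·L₀·ΔT = 18.5×10⁻⁶ × 3960 mm × 166.8 K = 12.2 mm.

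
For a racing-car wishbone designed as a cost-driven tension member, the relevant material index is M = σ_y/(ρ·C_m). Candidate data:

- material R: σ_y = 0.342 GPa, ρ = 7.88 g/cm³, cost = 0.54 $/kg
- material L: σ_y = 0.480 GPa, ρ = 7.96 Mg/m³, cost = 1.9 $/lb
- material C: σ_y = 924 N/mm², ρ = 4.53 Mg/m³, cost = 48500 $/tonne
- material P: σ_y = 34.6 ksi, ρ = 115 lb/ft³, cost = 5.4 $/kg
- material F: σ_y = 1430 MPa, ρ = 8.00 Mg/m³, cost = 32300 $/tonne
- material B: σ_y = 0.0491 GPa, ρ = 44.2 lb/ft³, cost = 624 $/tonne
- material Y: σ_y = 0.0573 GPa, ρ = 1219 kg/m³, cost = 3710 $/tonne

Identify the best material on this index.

Putting every candidate on a common basis:
  material R: σ_y = 342.0 MPa, ρ = 7880 kg/m³, cost = 0.5400 $/kg
  material L: σ_y = 480.0 MPa, ρ = 7960 kg/m³, cost = 4.189 $/kg
  material C: σ_y = 924.0 MPa, ρ = 4530 kg/m³, cost = 48.50 $/kg
  material P: σ_y = 238.6 MPa, ρ = 1842 kg/m³, cost = 5.400 $/kg
  material F: σ_y = 1430 MPa, ρ = 8000 kg/m³, cost = 32.30 $/kg
  material B: σ_y = 49.10 MPa, ρ = 708.0 kg/m³, cost = 0.6240 $/kg
  material Y: σ_y = 57.30 MPa, ρ = 1219 kg/m³, cost = 3.710 $/kg
  material B: M = 111 kN·m per $
  material R: M = 80.4 kN·m per $
  material P: M = 24.0 kN·m per $
  material L: M = 14.4 kN·m per $
  material Y: M = 12.7 kN·m per $
  material F: M = 5.53 kN·m per $
  material C: M = 4.21 kN·m per $
Material B has the largest M.

material B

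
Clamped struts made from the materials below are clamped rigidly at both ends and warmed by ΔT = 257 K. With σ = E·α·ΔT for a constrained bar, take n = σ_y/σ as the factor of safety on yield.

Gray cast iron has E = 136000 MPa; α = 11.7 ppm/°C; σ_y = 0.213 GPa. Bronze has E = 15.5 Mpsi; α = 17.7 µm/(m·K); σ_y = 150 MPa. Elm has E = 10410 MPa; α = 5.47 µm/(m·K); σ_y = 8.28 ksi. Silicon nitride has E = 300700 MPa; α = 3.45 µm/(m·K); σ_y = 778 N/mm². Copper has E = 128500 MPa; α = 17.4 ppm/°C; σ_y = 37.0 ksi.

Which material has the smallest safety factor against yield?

bronze

In consistent units (E in GPa, α in ×10⁻⁶/K, σ_y in MPa):
  gray cast iron: E = 136.0, α = 11.7, σ_y = 213.0 → σ = 409 MPa, n = 0.521
  bronze: E = 106.9, α = 17.7, σ_y = 150.0 → σ = 486 MPa, n = 0.309
  elm: E = 10.41, α = 5.47, σ_y = 57.09 → σ = 14.6 MPa, n = 3.90
  silicon nitride: E = 300.7, α = 3.45, σ_y = 778.0 → σ = 267 MPa, n = 2.92
  copper: E = 128.5, α = 17.4, σ_y = 255.1 → σ = 575 MPa, n = 0.444
The minimum is bronze at n = 0.309.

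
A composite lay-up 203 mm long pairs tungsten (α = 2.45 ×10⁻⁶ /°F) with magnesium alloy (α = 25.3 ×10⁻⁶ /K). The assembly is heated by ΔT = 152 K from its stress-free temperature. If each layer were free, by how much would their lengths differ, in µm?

tungsten: α = 2.45×10⁻⁶/°F × 9/5 = 4.41×10⁻⁶/K.
Δα = |4.41 − 25.3|×10⁻⁶/K = 20.9×10⁻⁶/K.
ΔL_mismatch = Δα·L·ΔT = 20.9×10⁻⁶ × 203.0 mm × 152.0 K = 645 µm.

645 µm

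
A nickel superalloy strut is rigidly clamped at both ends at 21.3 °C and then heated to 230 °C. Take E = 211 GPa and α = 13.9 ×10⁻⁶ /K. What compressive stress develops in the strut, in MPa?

612 MPa

ΔT = 208.7 K. Constrained thermal stress σ = E·α·ΔT = 211.0×10³ MPa × 13.9×10⁻⁶ × 208.7 = 612 MPa (compressive).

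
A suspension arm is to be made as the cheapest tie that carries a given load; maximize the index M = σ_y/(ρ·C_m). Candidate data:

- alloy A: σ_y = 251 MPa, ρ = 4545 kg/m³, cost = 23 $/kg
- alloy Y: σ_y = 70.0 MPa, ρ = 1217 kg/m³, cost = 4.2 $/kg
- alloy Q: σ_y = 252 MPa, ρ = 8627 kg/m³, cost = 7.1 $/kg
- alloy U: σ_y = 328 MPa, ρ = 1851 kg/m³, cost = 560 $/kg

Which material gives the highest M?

Evaluate M for each candidate:
  alloy Y: M = 13.7 kN·m per $
  alloy Q: M = 4.11 kN·m per $
  alloy A: M = 2.40 kN·m per $
  alloy U: M = 0.316 kN·m per $
The maximum is for alloy Y.

alloy Y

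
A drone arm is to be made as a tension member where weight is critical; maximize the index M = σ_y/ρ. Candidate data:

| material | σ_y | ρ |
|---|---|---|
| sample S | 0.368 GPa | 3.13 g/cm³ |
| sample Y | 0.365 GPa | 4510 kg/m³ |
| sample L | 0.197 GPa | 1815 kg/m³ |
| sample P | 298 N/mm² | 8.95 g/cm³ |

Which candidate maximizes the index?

Convert each candidate to consistent units, then evaluate M:
  sample S: σ_y = 368.0 MPa, ρ = 3130 kg/m³
  sample Y: σ_y = 365.0 MPa, ρ = 4510 kg/m³
  sample L: σ_y = 197.0 MPa, ρ = 1815 kg/m³
  sample P: σ_y = 298.0 MPa, ρ = 8950 kg/m³
  sample S: M = 118 kN·m/kg
  sample L: M = 109 kN·m/kg
  sample Y: M = 80.9 kN·m/kg
  sample P: M = 33.3 kN·m/kg
Sample S has the largest M.

sample S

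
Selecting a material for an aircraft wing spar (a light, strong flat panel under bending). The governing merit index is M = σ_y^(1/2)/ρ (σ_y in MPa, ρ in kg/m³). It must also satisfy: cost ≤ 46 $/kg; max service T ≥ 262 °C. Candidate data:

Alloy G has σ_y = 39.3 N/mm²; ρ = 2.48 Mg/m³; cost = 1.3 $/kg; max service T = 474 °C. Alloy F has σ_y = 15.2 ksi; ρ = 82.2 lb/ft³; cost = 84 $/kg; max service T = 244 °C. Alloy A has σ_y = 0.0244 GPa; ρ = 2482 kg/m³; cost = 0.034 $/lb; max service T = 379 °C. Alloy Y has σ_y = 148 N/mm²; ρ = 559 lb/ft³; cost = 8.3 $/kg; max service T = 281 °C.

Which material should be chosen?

Screen on constraints: cost ≤ 46 $/kg; max service T ≥ 262 °C. Survivors: alloy G, alloy A, alloy Y.
Convert each candidate to consistent units, then evaluate M:
  alloy G: σ_y = 39.30 MPa, ρ = 2480 kg/m³
  alloy A: σ_y = 24.40 MPa, ρ = 2482 kg/m³
  alloy Y: σ_y = 148.0 MPa, ρ = 8954 kg/m³
  alloy G: M = 2.53×10⁻³
  alloy A: M = 1.99×10⁻³
  alloy Y: M = 1.36×10⁻³
Alloy G has the largest M.

alloy G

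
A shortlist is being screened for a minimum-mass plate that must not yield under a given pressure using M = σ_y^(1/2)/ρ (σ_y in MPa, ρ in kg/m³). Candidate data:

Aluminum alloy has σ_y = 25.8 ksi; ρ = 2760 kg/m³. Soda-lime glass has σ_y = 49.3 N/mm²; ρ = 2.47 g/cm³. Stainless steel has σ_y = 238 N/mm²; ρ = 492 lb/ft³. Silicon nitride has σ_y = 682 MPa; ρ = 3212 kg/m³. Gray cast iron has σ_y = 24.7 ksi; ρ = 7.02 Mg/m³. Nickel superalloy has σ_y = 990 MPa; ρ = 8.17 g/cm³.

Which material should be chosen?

silicon nitride

Normalizing units and computing the index:
  aluminum alloy: σ_y = 177.9 MPa, ρ = 2760 kg/m³
  soda-lime glass: σ_y = 49.30 MPa, ρ = 2470 kg/m³
  stainless steel: σ_y = 238.0 MPa, ρ = 7881 kg/m³
  silicon nitride: σ_y = 682.0 MPa, ρ = 3212 kg/m³
  gray cast iron: σ_y = 170.3 MPa, ρ = 7020 kg/m³
  nickel superalloy: σ_y = 990.0 MPa, ρ = 8170 kg/m³
  silicon nitride: M = 8.13×10⁻³
  aluminum alloy: M = 4.83×10⁻³
  nickel superalloy: M = 3.85×10⁻³
  soda-lime glass: M = 2.84×10⁻³
  stainless steel: M = 1.96×10⁻³
  gray cast iron: M = 1.86×10⁻³
Silicon nitride ranks first.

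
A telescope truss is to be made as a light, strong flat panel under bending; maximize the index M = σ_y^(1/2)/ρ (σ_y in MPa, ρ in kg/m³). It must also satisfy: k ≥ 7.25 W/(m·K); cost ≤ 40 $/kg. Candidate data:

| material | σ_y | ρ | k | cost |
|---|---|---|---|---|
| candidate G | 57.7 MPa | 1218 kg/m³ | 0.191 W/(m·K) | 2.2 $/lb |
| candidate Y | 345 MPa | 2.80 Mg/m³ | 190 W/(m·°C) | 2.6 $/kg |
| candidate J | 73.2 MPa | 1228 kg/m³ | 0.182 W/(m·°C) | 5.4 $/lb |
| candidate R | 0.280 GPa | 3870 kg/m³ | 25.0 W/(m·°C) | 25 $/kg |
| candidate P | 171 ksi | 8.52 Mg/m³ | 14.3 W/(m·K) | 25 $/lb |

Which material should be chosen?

Screen on constraints: k ≥ 7.25 W/(m·K); cost ≤ 40 $/kg. Survivors: candidate Y, candidate R.
Putting every candidate on a common basis:
  candidate Y: σ_y = 345.0 MPa, ρ = 2800 kg/m³
  candidate R: σ_y = 280.0 MPa, ρ = 3870 kg/m³
  candidate Y: M = 6.63×10⁻³
  candidate R: M = 4.32×10⁻³
Candidate Y ranks first.

candidate Y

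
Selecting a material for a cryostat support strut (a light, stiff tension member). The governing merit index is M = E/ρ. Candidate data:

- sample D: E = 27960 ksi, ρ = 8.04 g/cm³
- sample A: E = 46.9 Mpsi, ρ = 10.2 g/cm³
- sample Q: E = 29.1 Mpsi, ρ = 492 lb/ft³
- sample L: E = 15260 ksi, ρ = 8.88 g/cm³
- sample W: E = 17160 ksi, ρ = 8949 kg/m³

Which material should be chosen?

After converting to SI:
  sample D: E = 192.8 GPa, ρ = 8040 kg/m³
  sample A: E = 323.4 GPa, ρ = 10200 kg/m³
  sample Q: E = 200.6 GPa, ρ = 7881 kg/m³
  sample L: E = 105.2 GPa, ρ = 8880 kg/m³
  sample W: E = 118.3 GPa, ρ = 8949 kg/m³
  sample A: M = 31.7 MN·m/kg
  sample Q: M = 25.5 MN·m/kg
  sample D: M = 24.0 MN·m/kg
  sample W: M = 13.2 MN·m/kg
  sample L: M = 11.8 MN·m/kg
The maximum is for sample A.

sample A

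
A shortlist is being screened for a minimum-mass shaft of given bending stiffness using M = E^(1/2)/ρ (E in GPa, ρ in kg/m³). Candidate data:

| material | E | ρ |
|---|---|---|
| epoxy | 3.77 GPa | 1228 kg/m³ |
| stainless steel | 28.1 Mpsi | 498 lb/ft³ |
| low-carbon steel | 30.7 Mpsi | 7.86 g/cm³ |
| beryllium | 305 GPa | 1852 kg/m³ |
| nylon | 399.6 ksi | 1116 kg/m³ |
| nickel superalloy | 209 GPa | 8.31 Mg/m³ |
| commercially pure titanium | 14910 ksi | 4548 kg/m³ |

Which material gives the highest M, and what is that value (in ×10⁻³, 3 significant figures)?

Normalizing units and computing the index:
  epoxy: E = 3.770 GPa, ρ = 1228 kg/m³
  stainless steel: E = 193.7 GPa, ρ = 7977 kg/m³
  low-carbon steel: E = 211.7 GPa, ρ = 7860 kg/m³
  beryllium: E = 305.0 GPa, ρ = 1852 kg/m³
  nylon: E = 2.755 GPa, ρ = 1116 kg/m³
  nickel superalloy: E = 209.0 GPa, ρ = 8310 kg/m³
  commercially pure titanium: E = 102.8 GPa, ρ = 4548 kg/m³
  beryllium: M = 9.43×10⁻³
  commercially pure titanium: M = 2.23×10⁻³
  low-carbon steel: M = 1.85×10⁻³
  stainless steel: M = 1.74×10⁻³
  nickel superalloy: M = 1.74×10⁻³
  epoxy: M = 1.58×10⁻³
  nylon: M = 1.49×10⁻³
Beryllium has the largest M.

beryllium, M = 9.43×10⁻³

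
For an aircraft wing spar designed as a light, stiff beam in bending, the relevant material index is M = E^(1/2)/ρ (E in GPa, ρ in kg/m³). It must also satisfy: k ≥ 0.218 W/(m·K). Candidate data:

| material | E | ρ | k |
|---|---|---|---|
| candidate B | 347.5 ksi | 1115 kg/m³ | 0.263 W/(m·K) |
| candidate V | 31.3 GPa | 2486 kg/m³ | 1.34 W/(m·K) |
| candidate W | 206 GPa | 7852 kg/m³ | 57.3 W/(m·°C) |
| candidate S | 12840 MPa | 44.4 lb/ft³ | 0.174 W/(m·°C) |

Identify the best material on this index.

Screen on constraints: k ≥ 0.218 W/(m·K). Survivors: candidate B, candidate V, candidate W.
After converting to SI:
  candidate B: E = 2.396 GPa, ρ = 1115 kg/m³
  candidate V: E = 31.30 GPa, ρ = 2486 kg/m³
  candidate W: E = 206.0 GPa, ρ = 7852 kg/m³
  candidate V: M = 2.25×10⁻³
  candidate W: M = 1.83×10⁻³
  candidate B: M = 1.39×10⁻³
Candidate V ranks first.

candidate V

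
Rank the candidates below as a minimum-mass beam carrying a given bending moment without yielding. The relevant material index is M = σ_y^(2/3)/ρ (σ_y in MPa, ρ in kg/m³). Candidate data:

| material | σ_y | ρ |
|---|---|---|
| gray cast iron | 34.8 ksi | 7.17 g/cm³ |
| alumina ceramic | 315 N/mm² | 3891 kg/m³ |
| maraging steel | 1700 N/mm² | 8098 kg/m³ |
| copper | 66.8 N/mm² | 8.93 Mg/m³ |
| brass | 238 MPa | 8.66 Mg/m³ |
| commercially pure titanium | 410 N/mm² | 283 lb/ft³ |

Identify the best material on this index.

maraging steel

After converting to SI:
  gray cast iron: σ_y = 239.9 MPa, ρ = 7170 kg/m³
  alumina ceramic: σ_y = 315.0 MPa, ρ = 3891 kg/m³
  maraging steel: σ_y = 1700 MPa, ρ = 8098 kg/m³
  copper: σ_y = 66.80 MPa, ρ = 8930 kg/m³
  brass: σ_y = 238.0 MPa, ρ = 8660 kg/m³
  commercially pure titanium: σ_y = 410.0 MPa, ρ = 4533 kg/m³
  maraging steel: M = 17.6×10⁻³
  commercially pure titanium: M = 12.2×10⁻³
  alumina ceramic: M = 11.9×10⁻³
  gray cast iron: M = 5.39×10⁻³
  brass: M = 4.43×10⁻³
  copper: M = 1.84×10⁻³
Maraging steel ranks first.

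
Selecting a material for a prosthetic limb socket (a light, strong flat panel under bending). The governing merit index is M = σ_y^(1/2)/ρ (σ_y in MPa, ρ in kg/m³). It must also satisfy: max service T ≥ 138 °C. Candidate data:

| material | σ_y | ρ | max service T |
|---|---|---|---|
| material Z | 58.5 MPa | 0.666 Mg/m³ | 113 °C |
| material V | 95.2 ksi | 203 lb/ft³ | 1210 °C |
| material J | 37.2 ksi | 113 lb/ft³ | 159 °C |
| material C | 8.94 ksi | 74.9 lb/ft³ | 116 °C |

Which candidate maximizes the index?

Screen on constraints: max service T ≥ 138 °C. Survivors: material V, material J.
Putting every candidate on a common basis:
  material V: σ_y = 656.4 MPa, ρ = 3252 kg/m³
  material J: σ_y = 256.5 MPa, ρ = 1810 kg/m³
  material J: M = 8.85×10⁻³
  material V: M = 7.88×10⁻³
The maximum is for material J.

material J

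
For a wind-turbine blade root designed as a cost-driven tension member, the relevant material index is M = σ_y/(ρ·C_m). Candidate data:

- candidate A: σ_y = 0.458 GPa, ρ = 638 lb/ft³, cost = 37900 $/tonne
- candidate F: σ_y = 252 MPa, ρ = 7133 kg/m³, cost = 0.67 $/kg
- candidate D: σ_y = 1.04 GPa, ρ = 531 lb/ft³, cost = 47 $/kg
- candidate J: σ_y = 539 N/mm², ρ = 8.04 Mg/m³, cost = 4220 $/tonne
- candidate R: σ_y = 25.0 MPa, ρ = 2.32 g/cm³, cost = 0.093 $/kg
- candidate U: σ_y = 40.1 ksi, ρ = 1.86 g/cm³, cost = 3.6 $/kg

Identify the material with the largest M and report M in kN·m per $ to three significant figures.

After converting to SI:
  candidate A: σ_y = 458.0 MPa, ρ = 10220 kg/m³, cost = 37.90 $/kg
  candidate F: σ_y = 252.0 MPa, ρ = 7133 kg/m³, cost = 0.6700 $/kg
  candidate D: σ_y = 1040 MPa, ρ = 8506 kg/m³, cost = 47.00 $/kg
  candidate J: σ_y = 539.0 MPa, ρ = 8040 kg/m³, cost = 4.220 $/kg
  candidate R: σ_y = 25.00 MPa, ρ = 2320 kg/m³, cost = 0.09300 $/kg
  candidate U: σ_y = 276.5 MPa, ρ = 1860 kg/m³, cost = 3.600 $/kg
  candidate R: M = 116 kN·m per $
  candidate F: M = 52.7 kN·m per $
  candidate U: M = 41.3 kN·m per $
  candidate J: M = 15.9 kN·m per $
  candidate D: M = 2.60 kN·m per $
  candidate A: M = 1.18 kN·m per $
The maximum is for candidate R.

candidate R, M = 116 kN·m per $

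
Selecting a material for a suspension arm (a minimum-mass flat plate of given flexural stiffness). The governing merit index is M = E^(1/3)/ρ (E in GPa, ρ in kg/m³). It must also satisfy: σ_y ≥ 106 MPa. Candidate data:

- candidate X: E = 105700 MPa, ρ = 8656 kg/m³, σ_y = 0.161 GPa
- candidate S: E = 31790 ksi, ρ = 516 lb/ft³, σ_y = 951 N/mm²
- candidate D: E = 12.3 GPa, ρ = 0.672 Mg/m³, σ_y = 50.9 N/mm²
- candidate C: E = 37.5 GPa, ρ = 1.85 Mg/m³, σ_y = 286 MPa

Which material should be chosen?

candidate C

Screen on constraints: σ_y ≥ 106 MPa. Survivors: candidate X, candidate S, candidate C.
Putting every candidate on a common basis:
  candidate X: E = 105.7 GPa, ρ = 8656 kg/m³
  candidate S: E = 219.2 GPa, ρ = 8266 kg/m³
  candidate C: E = 37.50 GPa, ρ = 1850 kg/m³
  candidate C: M = 1.81×10⁻³
  candidate S: M = 0.729×10⁻³
  candidate X: M = 0.546×10⁻³
Candidate C ranks first.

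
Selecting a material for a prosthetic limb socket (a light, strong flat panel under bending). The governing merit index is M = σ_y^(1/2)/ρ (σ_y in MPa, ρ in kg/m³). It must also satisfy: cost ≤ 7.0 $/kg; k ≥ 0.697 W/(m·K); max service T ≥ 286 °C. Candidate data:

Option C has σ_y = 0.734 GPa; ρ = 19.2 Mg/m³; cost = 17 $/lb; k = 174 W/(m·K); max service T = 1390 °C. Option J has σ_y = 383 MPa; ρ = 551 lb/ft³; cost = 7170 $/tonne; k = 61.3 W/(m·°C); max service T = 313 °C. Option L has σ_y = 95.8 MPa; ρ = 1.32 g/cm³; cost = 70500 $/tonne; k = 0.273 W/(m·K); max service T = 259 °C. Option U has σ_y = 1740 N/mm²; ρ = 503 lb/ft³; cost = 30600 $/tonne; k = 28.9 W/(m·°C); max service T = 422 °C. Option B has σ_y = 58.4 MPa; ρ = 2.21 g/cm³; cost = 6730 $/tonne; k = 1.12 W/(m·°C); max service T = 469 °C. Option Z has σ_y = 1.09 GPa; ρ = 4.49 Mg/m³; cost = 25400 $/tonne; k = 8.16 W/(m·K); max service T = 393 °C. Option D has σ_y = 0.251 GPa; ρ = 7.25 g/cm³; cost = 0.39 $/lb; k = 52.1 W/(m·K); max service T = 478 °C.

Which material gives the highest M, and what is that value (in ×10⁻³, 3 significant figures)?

option B, M = 3.46×10⁻³

Screen on constraints: cost ≤ 7.0 $/kg; k ≥ 0.697 W/(m·K); max service T ≥ 286 °C. Survivors: option B, option D.
In SI units:
  option B: σ_y = 58.40 MPa, ρ = 2210 kg/m³
  option D: σ_y = 251.0 MPa, ρ = 7250 kg/m³
  option B: M = 3.46×10⁻³
  option D: M = 2.19×10⁻³
Option B has the largest M.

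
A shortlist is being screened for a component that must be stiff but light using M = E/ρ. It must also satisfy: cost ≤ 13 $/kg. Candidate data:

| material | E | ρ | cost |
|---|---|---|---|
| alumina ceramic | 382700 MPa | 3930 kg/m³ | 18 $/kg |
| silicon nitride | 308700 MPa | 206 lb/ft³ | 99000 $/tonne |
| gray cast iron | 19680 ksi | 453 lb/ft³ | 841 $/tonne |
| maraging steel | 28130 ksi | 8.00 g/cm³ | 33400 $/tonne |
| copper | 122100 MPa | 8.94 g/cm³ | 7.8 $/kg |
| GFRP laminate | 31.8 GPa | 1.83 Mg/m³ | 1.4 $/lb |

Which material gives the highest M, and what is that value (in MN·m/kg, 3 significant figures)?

gray cast iron, M = 18.7 MN·m/kg

Screen on constraints: cost ≤ 13 $/kg. Survivors: gray cast iron, copper, GFRP laminate.
Normalizing units and computing the index:
  gray cast iron: E = 135.7 GPa, ρ = 7256 kg/m³
  copper: E = 122.1 GPa, ρ = 8940 kg/m³
  GFRP laminate: E = 31.80 GPa, ρ = 1830 kg/m³
  gray cast iron: M = 18.7 MN·m/kg
  GFRP laminate: M = 17.4 MN·m/kg
  copper: M = 13.7 MN·m/kg
Gray cast iron ranks first.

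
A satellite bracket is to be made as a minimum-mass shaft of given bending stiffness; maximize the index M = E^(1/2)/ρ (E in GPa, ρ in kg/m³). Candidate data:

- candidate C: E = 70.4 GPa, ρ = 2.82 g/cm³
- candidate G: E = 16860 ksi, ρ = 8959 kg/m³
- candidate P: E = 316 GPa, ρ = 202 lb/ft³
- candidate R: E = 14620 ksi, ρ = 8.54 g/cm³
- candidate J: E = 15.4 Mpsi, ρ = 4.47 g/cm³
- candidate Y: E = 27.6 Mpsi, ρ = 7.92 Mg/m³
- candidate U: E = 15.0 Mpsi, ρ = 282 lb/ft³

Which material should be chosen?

In SI units:
  candidate C: E = 70.40 GPa, ρ = 2820 kg/m³
  candidate G: E = 116.2 GPa, ρ = 8959 kg/m³
  candidate P: E = 316.0 GPa, ρ = 3236 kg/m³
  candidate R: E = 100.8 GPa, ρ = 8540 kg/m³
  candidate J: E = 106.2 GPa, ρ = 4470 kg/m³
  candidate Y: E = 190.3 GPa, ρ = 7920 kg/m³
  candidate U: E = 103.4 GPa, ρ = 4517 kg/m³
  candidate P: M = 5.49×10⁻³
  candidate C: M = 2.98×10⁻³
  candidate J: M = 2.31×10⁻³
  candidate U: M = 2.25×10⁻³
  candidate Y: M = 1.74×10⁻³
  candidate G: M = 1.20×10⁻³
  candidate R: M = 1.18×10⁻³
Candidate P has the largest M.

candidate P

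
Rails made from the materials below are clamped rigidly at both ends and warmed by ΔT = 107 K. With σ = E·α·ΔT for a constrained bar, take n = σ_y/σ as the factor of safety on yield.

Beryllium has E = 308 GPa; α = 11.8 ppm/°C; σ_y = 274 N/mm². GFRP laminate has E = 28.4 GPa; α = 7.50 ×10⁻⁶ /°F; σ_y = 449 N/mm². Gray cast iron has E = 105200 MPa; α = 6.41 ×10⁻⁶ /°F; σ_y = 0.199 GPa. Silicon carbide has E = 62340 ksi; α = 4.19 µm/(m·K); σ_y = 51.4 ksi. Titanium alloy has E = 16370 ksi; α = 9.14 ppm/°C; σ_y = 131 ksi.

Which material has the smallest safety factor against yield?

In consistent units (E in GPa, α in ×10⁻⁶/K, σ_y in MPa):
  beryllium: E = 308.0, α = 11.8, σ_y = 274.0 → σ = 389 MPa, n = 0.705
  GFRP laminate: E = 28.40, α = 13.5, σ_y = 449.0 → σ = 41.0 MPa, n = 10.9
  gray cast iron: E = 105.2, α = 11.5, σ_y = 199.0 → σ = 130 MPa, n = 1.53
  silicon carbide: E = 429.8, α = 4.19, σ_y = 354.4 → σ = 193 MPa, n = 1.84
  titanium alloy: E = 112.9, α = 9.14, σ_y = 903.2 → σ = 110 MPa, n = 8.18
The minimum is beryllium at n = 0.705.

beryllium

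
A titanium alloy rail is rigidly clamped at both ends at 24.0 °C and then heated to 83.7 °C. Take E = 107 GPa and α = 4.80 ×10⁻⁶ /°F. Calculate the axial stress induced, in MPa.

α = 4.80×10⁻⁶/°F × 9/5 = 8.64×10⁻⁶/K.
ΔT = 59.70 K. Constrained thermal stress σ = E·α·ΔT = 107.0×10³ MPa × 8.64×10⁻⁶ × 59.70 = 55.2 MPa (compressive).

55.2 MPa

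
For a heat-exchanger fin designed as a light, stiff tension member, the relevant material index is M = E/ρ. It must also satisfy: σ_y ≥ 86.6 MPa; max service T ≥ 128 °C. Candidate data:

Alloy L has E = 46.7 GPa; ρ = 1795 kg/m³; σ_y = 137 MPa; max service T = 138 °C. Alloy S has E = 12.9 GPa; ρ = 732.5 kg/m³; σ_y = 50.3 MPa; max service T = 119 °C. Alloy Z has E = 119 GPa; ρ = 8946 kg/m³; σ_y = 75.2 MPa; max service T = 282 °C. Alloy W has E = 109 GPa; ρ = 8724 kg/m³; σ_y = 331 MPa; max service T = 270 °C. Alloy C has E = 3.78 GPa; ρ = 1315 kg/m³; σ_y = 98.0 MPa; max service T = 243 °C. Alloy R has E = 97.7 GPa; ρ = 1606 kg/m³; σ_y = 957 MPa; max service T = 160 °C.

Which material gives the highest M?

alloy R

Screen on constraints: σ_y ≥ 86.6 MPa; max service T ≥ 128 °C. Survivors: alloy L, alloy W, alloy C, alloy R.
Evaluate M for each candidate:
  alloy R: M = 60.8 MN·m/kg
  alloy L: M = 26.0 MN·m/kg
  alloy W: M = 12.5 MN·m/kg
  alloy C: M = 2.87 MN·m/kg
Highest index: alloy R.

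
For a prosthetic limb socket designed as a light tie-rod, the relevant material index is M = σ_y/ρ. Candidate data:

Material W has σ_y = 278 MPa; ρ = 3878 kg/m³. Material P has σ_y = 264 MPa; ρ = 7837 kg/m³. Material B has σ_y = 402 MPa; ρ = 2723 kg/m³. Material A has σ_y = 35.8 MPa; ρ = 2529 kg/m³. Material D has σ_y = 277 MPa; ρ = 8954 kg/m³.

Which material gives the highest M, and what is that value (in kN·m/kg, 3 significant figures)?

Evaluate M for each candidate:
  material B: M = 148 kN·m/kg
  material W: M = 71.7 kN·m/kg
  material P: M = 33.7 kN·m/kg
  material D: M = 30.9 kN·m/kg
  material A: M = 14.2 kN·m/kg
Highest index: material B.

material B, M = 148 kN·m/kg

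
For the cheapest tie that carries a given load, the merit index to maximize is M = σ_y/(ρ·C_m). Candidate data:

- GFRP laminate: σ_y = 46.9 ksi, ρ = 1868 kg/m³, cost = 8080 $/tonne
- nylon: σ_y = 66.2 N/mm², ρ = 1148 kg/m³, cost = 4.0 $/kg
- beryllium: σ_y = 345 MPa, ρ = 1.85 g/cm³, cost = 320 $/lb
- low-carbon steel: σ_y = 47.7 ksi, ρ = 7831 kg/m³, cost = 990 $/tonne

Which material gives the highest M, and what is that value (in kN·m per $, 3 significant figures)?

low-carbon steel, M = 42.4 kN·m per $

Putting every candidate on a common basis:
  GFRP laminate: σ_y = 323.4 MPa, ρ = 1868 kg/m³, cost = 8.080 $/kg
  nylon: σ_y = 66.20 MPa, ρ = 1148 kg/m³, cost = 4.000 $/kg
  beryllium: σ_y = 345.0 MPa, ρ = 1850 kg/m³, cost = 705.5 $/kg
  low-carbon steel: σ_y = 328.9 MPa, ρ = 7831 kg/m³, cost = 0.9900 $/kg
  low-carbon steel: M = 42.4 kN·m per $
  GFRP laminate: M = 21.4 kN·m per $
  nylon: M = 14.4 kN·m per $
  beryllium: M = 0.264 kN·m per $
Low-carbon steel ranks first.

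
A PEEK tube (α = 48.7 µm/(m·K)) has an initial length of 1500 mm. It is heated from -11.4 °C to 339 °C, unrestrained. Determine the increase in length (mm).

25.6 mm

ΔT = 339 − (-11.4) = 350.4 K.
ΔL = α·L₀·ΔT = 48.7×10⁻⁶ × 1500 mm × 350.4 K = 25.6 mm.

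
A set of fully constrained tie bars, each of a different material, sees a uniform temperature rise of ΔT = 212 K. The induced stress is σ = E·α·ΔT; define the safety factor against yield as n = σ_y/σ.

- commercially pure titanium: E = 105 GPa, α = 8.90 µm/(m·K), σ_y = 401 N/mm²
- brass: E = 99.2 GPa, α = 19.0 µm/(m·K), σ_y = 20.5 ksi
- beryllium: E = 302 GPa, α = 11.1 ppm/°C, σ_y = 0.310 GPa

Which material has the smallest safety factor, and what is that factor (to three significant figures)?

brass, n = 0.354

Converting E to GPa, α to ×10⁻⁶/K, σ_y to MPa, then σ and n for each:
  commercially pure titanium: E = 105.0, α = 8.90, σ_y = 401.0 → σ = 198 MPa, n = 2.02
  brass: E = 99.20, α = 19.0, σ_y = 141.3 → σ = 400 MPa, n = 0.354
  beryllium: E = 302.0, α = 11.1, σ_y = 310.0 → σ = 711 MPa, n = 0.436
Brass has the lowest safety factor, n = 0.354.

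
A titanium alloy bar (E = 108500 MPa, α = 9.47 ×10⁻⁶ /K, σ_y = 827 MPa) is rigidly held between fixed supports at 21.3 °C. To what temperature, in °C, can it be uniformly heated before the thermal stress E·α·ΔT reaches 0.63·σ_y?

E = 108500 MPa = 108.5 GPa.
E·α·ΔT = 521.0 MPa ⇒ ΔT = 521.0 / (108.5×10³ × 9.47×10⁻⁶) = 507.1 K.
T = 21.3 + 507.1 = 528.4 °C.

528 °C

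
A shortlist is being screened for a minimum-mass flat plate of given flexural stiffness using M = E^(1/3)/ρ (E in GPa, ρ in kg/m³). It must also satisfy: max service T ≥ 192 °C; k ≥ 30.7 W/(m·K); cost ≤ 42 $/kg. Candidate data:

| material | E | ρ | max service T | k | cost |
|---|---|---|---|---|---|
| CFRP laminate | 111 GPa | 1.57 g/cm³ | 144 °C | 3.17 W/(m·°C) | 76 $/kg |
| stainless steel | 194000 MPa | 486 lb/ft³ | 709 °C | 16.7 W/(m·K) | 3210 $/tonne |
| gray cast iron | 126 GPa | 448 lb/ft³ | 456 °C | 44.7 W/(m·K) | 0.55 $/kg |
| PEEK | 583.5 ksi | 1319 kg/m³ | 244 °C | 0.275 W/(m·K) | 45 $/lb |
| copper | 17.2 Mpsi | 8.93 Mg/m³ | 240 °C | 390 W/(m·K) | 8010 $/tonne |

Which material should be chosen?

Screen on constraints: max service T ≥ 192 °C; k ≥ 30.7 W/(m·K); cost ≤ 42 $/kg. Survivors: gray cast iron, copper.
After converting to SI:
  gray cast iron: E = 126.0 GPa, ρ = 7176 kg/m³
  copper: E = 118.6 GPa, ρ = 8930 kg/m³
  gray cast iron: M = 0.699×10⁻³
  copper: M = 0.550×10⁻³
Gray cast iron ranks first.

gray cast iron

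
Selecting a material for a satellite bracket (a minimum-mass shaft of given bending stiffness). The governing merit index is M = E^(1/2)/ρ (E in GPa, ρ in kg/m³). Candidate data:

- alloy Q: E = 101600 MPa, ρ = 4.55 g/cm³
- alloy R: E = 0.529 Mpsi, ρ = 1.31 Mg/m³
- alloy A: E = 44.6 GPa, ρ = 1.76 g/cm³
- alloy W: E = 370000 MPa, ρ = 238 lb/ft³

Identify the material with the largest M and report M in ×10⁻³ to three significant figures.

Putting every candidate on a common basis:
  alloy Q: E = 101.6 GPa, ρ = 4550 kg/m³
  alloy R: E = 3.647 GPa, ρ = 1310 kg/m³
  alloy A: E = 44.60 GPa, ρ = 1760 kg/m³
  alloy W: E = 370.0 GPa, ρ = 3812 kg/m³
  alloy W: M = 5.05×10⁻³
  alloy A: M = 3.79×10⁻³
  alloy Q: M = 2.22×10⁻³
  alloy R: M = 1.46×10⁻³
The maximum is for alloy W.

alloy W, M = 5.05×10⁻³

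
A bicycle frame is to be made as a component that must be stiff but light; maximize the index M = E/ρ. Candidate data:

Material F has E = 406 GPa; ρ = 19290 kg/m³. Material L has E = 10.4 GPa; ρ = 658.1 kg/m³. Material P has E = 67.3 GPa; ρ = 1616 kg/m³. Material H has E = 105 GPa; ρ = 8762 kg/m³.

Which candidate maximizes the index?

material P

Per-candidate index values:
  material P: M = 41.6 MN·m/kg
  material F: M = 21.0 MN·m/kg
  material L: M = 15.8 MN·m/kg
  material H: M = 12.0 MN·m/kg
The maximum is for material P.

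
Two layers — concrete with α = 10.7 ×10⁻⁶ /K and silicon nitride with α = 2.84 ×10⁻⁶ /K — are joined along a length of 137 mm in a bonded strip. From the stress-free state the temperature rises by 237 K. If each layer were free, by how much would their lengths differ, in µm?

Δα = |10.7 − 2.84|×10⁻⁶/K = 7.86×10⁻⁶/K.
ΔL_mismatch = Δα·L·ΔT = 7.86×10⁻⁶ × 137.0 mm × 237.0 K = 255 µm.

255 µm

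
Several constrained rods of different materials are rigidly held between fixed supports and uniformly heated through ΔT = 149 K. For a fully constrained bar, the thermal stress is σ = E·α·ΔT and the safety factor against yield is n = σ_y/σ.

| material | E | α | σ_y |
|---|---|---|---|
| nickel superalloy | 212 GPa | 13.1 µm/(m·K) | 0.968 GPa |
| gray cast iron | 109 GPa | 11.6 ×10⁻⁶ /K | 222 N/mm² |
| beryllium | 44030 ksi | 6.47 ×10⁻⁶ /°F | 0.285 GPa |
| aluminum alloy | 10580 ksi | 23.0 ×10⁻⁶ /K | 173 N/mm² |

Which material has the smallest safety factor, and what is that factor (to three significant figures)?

beryllium, n = 0.541

In consistent units (E in GPa, α in ×10⁻⁶/K, σ_y in MPa):
  nickel superalloy: E = 212.0, α = 13.1, σ_y = 968.0 → σ = 414 MPa, n = 2.34
  gray cast iron: E = 109.0, α = 11.6, σ_y = 222.0 → σ = 188 MPa, n = 1.18
  beryllium: E = 303.6, α = 11.6, σ_y = 285.0 → σ = 527 MPa, n = 0.541
  aluminum alloy: E = 72.95, α = 23.0, σ_y = 173.0 → σ = 250 MPa, n = 0.692
The minimum is beryllium at n = 0.541.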